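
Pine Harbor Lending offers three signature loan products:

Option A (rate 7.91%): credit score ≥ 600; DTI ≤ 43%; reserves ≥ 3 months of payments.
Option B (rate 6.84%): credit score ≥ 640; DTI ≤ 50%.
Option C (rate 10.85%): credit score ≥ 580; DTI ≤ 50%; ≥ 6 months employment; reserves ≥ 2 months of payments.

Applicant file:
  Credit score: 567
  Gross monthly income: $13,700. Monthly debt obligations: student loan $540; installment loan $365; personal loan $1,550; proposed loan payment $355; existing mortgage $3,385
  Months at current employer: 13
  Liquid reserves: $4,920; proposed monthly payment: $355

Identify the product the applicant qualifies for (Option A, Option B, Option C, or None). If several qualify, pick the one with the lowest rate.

None

Total debts = (540 + 365 + 1,550 + 355 + 3,385) = 6,195; DTI = 6,195/13,700 = 45.2%.
Reserves = 4,920/355 = 13.9 months.
Option A: score 567 < 600; DTI 45.2% > 43%; reserves 13.9 ≥ 3 mo → does not qualify.
Option B: score 567 < 640; DTI 45.2% ≤ 50% → does not qualify.
Option C: score 567 < 580; DTI 45.2% ≤ 50%; employment 13 ≥ 6 mo; reserves 13.9 ≥ 2 mo → does not qualify.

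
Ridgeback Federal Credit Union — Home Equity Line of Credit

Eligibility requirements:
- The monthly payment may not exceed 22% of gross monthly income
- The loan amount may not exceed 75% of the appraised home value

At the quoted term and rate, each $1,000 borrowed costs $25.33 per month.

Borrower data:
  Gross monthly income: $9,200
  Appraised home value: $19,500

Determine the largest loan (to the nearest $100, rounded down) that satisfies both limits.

$14,600

Payment cap: 22% × $9,200 = $2,024/month.
At $25.33 per $1,000, that supports 2,024/25.33 × 1,000 ≈ $79,905 → $79,900.
LTV cap: 75% × $19,500 = $14,625 → $14,600.
Binding constraint: loan-to-value.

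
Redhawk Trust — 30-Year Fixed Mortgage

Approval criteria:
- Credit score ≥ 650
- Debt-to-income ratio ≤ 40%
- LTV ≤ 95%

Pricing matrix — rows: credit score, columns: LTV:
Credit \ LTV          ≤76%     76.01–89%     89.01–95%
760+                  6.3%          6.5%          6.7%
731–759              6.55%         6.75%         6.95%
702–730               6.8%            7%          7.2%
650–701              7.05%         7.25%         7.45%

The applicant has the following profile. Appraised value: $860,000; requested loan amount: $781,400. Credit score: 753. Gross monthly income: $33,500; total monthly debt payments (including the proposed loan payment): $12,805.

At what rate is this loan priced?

Credit score 753 ≥ 650; DTI = 12,805/33,500 = 38.2% ≤ 40%
LTV: 781,400 ÷ 860,000 = 90.9%, within 95% cap
Credit 753 → row 731–759; LTV 90.9% → column 89.01–95%. Grid cell → 6.95%.

6.95%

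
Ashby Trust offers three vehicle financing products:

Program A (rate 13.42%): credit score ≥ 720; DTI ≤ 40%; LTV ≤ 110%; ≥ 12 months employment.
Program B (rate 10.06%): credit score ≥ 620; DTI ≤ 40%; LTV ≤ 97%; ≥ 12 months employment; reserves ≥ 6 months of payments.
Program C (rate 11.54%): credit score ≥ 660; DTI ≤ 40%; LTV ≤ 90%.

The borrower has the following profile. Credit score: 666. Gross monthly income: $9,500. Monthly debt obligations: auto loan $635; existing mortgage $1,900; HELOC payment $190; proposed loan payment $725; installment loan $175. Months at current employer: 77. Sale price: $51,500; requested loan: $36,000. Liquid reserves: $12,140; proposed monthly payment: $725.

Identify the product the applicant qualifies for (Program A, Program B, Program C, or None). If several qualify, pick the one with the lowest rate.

Total debts = (635 + 1,900 + 190 + 725 + 175) = 3,625; DTI = 3,625/9,500 = 38.2%.
LTV = 36,000/51,500 = 69.9%.
Reserves = 12,140/725 = 16.7 months.
Program A: score 666 < 720; DTI 38.2% ≤ 40%; LTV 69.9% ≤ 110%; employment 77 ≥ 12 mo → does not qualify.
Program B: score 666 ≥ 620; DTI 38.2% ≤ 40%; LTV 69.9% ≤ 97%; employment 77 ≥ 12 mo; reserves 16.7 ≥ 6 mo → qualifies.
Program C: score 666 ≥ 660; DTI 38.2% ≤ 40%; LTV 69.9% ≤ 90% → qualifies.
Qualifying: Program B, Program C. Lowest rate is 10.06% → Program B.

Program B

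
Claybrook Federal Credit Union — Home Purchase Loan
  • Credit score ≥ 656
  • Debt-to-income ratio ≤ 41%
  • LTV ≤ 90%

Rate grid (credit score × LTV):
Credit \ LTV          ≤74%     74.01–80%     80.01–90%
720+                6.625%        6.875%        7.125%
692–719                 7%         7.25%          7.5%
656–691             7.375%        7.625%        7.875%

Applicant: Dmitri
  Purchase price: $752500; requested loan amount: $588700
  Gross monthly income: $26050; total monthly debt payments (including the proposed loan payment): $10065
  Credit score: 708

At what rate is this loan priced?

Credit score 708 ≥ 656; Debt-to-income = 10,065/26,050 = 38.6% — meets 41% limit
LTV: 588,700 ÷ 752,500 = 78.2%, within 90% cap
Row: 708 falls in 692–719. Column: 78.2% falls in 74.01–80%. Rate = 7.25%.

7.25%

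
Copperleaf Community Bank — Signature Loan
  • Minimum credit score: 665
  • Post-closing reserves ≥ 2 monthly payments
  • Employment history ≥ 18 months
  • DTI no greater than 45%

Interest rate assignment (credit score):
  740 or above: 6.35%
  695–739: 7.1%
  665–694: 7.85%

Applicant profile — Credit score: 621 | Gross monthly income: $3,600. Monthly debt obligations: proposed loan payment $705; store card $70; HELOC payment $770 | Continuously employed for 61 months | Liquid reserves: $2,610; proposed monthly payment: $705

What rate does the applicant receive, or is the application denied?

Denied

Credit score 621 < 665 (below minimum)
Reserves: 2,610 ÷ 705 = 3.7 months (meets 2-month minimum)
Employment 61 ≥ 18 months
Total monthly debts = (705 + 70 + 770) = 1,545. DTI: 1,545 ÷ 3,600 = 42.9%, within the 45% cap
Not all requirements met → denied.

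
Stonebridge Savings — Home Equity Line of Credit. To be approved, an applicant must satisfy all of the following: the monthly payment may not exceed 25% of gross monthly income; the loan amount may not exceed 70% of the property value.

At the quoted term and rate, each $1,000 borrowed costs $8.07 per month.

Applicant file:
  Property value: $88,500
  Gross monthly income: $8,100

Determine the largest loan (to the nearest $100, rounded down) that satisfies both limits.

Payment cap: 25% × $8,100 = $2,025/month.
At $8.07 per $1,000, that supports 2,025/8.07 × 1,000 ≈ $250,929 → $250,900.
LTV cap: 70% × $88,500 = $61,950 → $61,900.
Binding constraint: loan-to-value.

$61,900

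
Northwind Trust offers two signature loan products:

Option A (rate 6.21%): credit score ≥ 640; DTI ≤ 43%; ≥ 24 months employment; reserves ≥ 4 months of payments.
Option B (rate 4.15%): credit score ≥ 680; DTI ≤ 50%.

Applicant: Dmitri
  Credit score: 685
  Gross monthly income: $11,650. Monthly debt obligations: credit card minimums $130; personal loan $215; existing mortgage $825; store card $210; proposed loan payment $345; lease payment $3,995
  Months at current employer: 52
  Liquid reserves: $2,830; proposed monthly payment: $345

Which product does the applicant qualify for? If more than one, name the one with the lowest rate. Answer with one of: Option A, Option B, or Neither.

Total debts = (130 + 215 + 825 + 210 + 345 + 3,995) = 5,720; DTI = 5,720/11,650 = 49.1%.
Reserves = 2,830/345 = 8.2 months.
Option A: score 685 ≥ 640; DTI 49.1% > 43%; employment 52 ≥ 24 mo; reserves 8.2 ≥ 4 mo → does not qualify.
Option B: score 685 ≥ 680; DTI 49.1% ≤ 50% → qualifies.

Option B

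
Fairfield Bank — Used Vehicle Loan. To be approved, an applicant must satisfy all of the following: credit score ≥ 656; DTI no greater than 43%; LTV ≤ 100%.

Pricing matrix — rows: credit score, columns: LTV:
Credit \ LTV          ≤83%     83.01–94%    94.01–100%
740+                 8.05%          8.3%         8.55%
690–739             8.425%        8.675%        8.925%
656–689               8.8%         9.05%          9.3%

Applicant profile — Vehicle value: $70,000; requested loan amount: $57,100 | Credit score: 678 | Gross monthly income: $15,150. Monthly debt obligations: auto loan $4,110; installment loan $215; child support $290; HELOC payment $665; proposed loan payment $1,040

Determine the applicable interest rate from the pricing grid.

8.8%

Credit score 678 ≥ 656; Total monthly debts = (4,110 + 215 + 290 + 665 + 1,040) = 6,320. DTI: 6,320 ÷ 15,150 = 41.7%, within the 43% cap
LTV = 57,100/70,000 = 81.6% ≤ 100%
Credit 678 → row 656–689; LTV 81.6% → column ≤83%. Grid cell → 8.8%.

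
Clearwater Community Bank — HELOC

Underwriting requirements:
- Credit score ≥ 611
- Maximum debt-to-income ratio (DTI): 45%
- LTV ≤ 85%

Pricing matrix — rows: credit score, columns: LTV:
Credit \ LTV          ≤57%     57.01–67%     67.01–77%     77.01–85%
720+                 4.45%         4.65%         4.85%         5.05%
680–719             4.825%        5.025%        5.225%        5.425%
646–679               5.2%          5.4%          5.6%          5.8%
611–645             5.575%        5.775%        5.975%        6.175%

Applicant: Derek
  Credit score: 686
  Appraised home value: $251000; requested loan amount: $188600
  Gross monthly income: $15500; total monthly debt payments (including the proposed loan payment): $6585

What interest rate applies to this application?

5.225%

Credit score 686 ≥ 611; DTI: 6,585 ÷ 15,500 = 42.5%, within the 45% cap
Loan-to-value = 188,600/251,000 = 75.1% — pass (85% max)
Row: 686 falls in 680–719. Column: 75.1% falls in 67.01–77%. Rate = 5.225%.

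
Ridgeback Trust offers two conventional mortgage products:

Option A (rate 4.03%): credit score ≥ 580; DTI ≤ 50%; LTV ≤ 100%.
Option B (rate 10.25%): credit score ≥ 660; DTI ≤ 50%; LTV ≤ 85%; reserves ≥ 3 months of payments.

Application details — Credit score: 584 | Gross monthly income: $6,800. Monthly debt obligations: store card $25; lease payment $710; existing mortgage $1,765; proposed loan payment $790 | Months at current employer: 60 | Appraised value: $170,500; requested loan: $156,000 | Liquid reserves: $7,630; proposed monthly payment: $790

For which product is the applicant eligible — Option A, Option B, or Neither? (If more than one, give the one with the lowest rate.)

Total debts = (25 + 710 + 1,765 + 790) = 3,290; DTI = 3,290/6,800 = 48.4%.
LTV = 156,000/170,500 = 91.5%.
Reserves = 7,630/790 = 9.7 months.
Option A: score 584 ≥ 580; DTI 48.4% ≤ 50%; LTV 91.5% ≤ 100% → qualifies.
Option B: score 584 < 660; DTI 48.4% ≤ 50%; LTV 91.5% > 85%; reserves 9.7 ≥ 3 mo → does not qualify.

Option A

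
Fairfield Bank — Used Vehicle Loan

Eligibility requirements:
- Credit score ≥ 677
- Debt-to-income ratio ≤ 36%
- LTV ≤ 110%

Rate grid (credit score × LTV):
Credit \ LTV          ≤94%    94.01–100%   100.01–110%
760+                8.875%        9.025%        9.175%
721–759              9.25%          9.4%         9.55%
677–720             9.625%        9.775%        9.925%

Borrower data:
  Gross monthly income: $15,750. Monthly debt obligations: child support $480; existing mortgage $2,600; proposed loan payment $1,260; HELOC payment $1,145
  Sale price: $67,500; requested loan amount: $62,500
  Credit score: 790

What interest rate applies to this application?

Credit score 790 ≥ 677; Total monthly debts = (480 + 2,600 + 1,260 + 1,145) = 5,485. DTI = 5,485/15,750 = 34.8% ≤ 36%
LTV = 62,500/67,500 = 92.6% ≤ 110%
Row: 790 falls in 760+. Column: 92.6% falls in ≤94%. Rate = 8.875%.

8.875%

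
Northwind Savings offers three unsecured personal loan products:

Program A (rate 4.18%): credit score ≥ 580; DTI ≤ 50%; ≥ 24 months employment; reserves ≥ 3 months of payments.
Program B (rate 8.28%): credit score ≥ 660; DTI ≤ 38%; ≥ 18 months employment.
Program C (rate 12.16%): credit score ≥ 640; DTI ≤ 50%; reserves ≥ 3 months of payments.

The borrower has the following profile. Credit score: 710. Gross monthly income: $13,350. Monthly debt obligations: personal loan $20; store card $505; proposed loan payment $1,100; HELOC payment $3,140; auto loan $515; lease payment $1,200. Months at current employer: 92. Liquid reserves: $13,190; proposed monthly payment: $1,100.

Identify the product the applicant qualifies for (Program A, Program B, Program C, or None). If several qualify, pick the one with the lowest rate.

Program A

Total debts = (20 + 505 + 1,100 + 3,140 + 515 + 1,200) = 6,480; DTI = 6,480/13,350 = 48.5%.
Reserves = 13,190/1,100 = 12.0 months.
Program A: score 710 ≥ 580; DTI 48.5% ≤ 50%; employment 92 ≥ 24 mo; reserves 12.0 ≥ 3 mo → qualifies.
Program B: score 710 ≥ 660; DTI 48.5% > 38%; employment 92 ≥ 18 mo → does not qualify.
Program C: score 710 ≥ 640; DTI 48.5% ≤ 50%; reserves 12.0 ≥ 3 mo → qualifies.
Qualifying: Program A, Program C. Lowest rate is 4.18% → Program A.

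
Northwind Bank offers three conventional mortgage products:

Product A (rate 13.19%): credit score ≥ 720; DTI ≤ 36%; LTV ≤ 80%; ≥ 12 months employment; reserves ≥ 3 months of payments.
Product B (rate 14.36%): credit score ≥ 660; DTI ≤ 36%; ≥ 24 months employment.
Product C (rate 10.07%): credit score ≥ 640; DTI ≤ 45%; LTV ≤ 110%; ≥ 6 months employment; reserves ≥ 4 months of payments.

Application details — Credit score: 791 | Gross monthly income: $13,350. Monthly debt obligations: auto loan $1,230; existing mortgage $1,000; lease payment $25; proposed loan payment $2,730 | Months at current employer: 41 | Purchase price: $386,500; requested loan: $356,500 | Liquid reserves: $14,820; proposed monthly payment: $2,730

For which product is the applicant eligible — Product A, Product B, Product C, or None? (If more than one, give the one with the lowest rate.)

Total debts = (1,230 + 1,000 + 25 + 2,730) = 4,985; DTI = 4,985/13,350 = 37.3%.
LTV = 356,500/386,500 = 92.2%.
Reserves = 14,820/2,730 = 5.4 months.
Product A: score 791 ≥ 720; DTI 37.3% > 36%; LTV 92.2% > 80%; employment 41 ≥ 12 mo; reserves 5.4 ≥ 3 mo → does not qualify.
Product B: score 791 ≥ 660; DTI 37.3% > 36%; employment 41 ≥ 24 mo → does not qualify.
Product C: score 791 ≥ 640; DTI 37.3% ≤ 45%; LTV 92.2% ≤ 110%; employment 41 ≥ 6 mo; reserves 5.4 ≥ 4 mo → qualifies.

Product C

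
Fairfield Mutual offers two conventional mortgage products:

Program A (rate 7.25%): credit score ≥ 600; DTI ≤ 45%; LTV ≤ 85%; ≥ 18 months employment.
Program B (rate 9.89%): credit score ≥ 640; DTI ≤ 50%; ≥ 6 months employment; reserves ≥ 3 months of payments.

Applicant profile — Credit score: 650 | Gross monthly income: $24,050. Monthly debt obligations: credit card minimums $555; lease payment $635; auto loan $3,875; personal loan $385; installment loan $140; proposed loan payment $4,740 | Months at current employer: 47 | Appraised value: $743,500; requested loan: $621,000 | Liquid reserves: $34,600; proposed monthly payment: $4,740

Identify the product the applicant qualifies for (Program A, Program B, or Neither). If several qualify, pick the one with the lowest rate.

Total debts = (555 + 635 + 3,875 + 385 + 140 + 4,740) = 10,330; DTI = 10,330/24,050 = 43%.
LTV = 621,000/743,500 = 83.5%.
Reserves = 34,600/4,740 = 7.3 months.
Program A: score 650 ≥ 600; DTI 43% ≤ 45%; LTV 83.5% ≤ 85%; employment 47 ≥ 18 mo → qualifies.
Program B: score 650 ≥ 640; DTI 43% ≤ 50%; employment 47 ≥ 6 mo; reserves 7.3 ≥ 3 mo → qualifies.
Qualifying: Program A, Program B. Lowest rate is 7.25% → Program A.

Program A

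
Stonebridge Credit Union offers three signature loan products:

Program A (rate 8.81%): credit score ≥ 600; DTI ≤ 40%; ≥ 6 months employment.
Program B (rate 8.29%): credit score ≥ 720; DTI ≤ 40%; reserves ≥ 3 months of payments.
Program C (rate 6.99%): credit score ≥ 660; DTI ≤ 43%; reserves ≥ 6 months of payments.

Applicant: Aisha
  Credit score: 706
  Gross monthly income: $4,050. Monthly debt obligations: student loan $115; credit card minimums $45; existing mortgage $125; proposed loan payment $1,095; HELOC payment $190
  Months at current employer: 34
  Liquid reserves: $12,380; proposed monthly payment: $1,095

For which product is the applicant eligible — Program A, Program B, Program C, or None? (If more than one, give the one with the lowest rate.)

Total debts = (115 + 45 + 125 + 1,095 + 190) = 1,570; DTI = 1,570/4,050 = 38.8%.
Reserves = 12,380/1,095 = 11.3 months.
Program A: score 706 ≥ 600; DTI 38.8% ≤ 40%; employment 34 ≥ 6 mo → qualifies.
Program B: score 706 < 720; DTI 38.8% ≤ 40%; reserves 11.3 ≥ 3 mo → does not qualify.
Program C: score 706 ≥ 660; DTI 38.8% ≤ 43%; reserves 11.3 ≥ 6 mo → qualifies.
Qualifying: Program A, Program C. Lowest rate is 6.99% → Program C.

Program C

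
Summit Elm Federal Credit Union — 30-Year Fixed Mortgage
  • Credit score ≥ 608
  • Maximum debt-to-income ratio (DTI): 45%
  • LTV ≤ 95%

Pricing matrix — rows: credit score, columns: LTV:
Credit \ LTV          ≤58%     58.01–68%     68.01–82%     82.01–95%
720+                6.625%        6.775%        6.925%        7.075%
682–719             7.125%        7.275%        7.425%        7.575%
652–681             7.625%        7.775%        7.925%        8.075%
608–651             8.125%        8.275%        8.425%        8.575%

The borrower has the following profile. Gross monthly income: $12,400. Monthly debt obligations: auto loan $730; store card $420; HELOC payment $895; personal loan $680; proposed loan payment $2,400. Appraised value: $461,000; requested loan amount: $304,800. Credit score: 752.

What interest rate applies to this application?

6.775%

Credit score 752 ≥ 608; Total monthly debts = (730 + 420 + 895 + 680 + 2,400) = 5,125. DTI: 5,125 ÷ 12,400 = 41.3%, within the 45% cap
LTV = 304,800/461,000 = 66.1% ≤ 95%
Row: 752 falls in 720+. Column: 66.1% falls in 58.01–68%. Rate = 6.775%.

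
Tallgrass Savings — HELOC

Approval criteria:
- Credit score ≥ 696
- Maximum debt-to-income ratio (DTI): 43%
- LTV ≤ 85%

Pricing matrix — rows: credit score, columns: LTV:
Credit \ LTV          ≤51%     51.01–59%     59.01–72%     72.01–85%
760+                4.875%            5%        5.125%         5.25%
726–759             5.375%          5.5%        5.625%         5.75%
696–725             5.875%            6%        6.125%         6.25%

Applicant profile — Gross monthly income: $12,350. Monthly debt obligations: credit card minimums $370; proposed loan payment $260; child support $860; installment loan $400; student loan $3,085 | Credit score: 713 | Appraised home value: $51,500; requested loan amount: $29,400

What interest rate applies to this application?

6%

Credit score 713 ≥ 696; Total monthly debts = (370 + 260 + 860 + 400 + 3,085) = 4,975. Debt-to-income = 4,975/12,350 = 40.3% — meets 43% limit
LTV = 29,400/51,500 = 57.1% ≤ 85%
Score 713 is in the 696–725 band; LTV 57.1% is in the 51.01–59% band → 6%.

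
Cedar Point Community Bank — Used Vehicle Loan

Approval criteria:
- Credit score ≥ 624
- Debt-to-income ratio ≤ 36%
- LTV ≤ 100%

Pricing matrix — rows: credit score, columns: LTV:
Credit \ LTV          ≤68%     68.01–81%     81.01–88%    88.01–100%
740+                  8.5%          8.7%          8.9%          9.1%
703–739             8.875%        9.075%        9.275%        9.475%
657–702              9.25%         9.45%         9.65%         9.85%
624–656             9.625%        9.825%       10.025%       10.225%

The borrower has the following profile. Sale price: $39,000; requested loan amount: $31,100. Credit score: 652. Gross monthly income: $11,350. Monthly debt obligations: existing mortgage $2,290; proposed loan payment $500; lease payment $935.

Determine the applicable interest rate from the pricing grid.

9.825%

Credit score 652 ≥ 624; Total monthly debts = (2,290 + 500 + 935) = 3,725. DTI: 3,725 ÷ 11,350 = 32.8%, within the 36% cap
LTV: 31,100 ÷ 39,000 = 79.7%, within 100% cap
Row: 652 falls in 624–656. Column: 79.7% falls in 68.01–81%. Rate = 9.825%.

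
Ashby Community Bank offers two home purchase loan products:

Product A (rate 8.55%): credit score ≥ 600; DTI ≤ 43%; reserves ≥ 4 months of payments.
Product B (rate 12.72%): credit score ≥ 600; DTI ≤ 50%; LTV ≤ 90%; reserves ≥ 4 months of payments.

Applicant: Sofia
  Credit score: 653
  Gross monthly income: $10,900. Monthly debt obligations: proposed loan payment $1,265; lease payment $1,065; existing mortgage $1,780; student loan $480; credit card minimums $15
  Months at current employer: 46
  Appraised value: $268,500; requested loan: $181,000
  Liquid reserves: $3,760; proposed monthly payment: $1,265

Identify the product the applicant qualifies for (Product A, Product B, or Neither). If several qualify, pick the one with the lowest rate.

Total debts = (1,265 + 1,065 + 1,780 + 480 + 15) = 4,605; DTI = 4,605/10,900 = 42.2%.
LTV = 181,000/268,500 = 67.4%.
Reserves = 3,760/1,265 = 3.0 months.
Product A: score 653 ≥ 600; DTI 42.2% ≤ 43%; reserves 3.0 < 4 mo → does not qualify.
Product B: score 653 ≥ 600; DTI 42.2% ≤ 50%; LTV 67.4% ≤ 90%; reserves 3.0 < 4 mo → does not qualify.

Neither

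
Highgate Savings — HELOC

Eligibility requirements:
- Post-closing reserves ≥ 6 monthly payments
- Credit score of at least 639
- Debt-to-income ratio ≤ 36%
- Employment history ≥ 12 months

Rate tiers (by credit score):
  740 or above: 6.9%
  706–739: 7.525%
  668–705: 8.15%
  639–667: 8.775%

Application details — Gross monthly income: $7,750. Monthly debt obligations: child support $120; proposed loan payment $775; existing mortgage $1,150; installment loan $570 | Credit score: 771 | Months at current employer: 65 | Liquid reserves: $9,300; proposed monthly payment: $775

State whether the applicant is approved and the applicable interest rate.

Approved at 6.9%

Credit score 771 ≥ 639 (meets minimum)
Total monthly debts = (120 + 775 + 1,150 + 570) = 2,615. DTI: 2,615 ÷ 7,750 = 33.7%, within the 36% cap
Reserves = 9,300/775 = 12.0 months ≥ 6
Employment 65 ≥ 12 months
All requirements met. Score 771 falls in the 740 or above tier → 6.9%.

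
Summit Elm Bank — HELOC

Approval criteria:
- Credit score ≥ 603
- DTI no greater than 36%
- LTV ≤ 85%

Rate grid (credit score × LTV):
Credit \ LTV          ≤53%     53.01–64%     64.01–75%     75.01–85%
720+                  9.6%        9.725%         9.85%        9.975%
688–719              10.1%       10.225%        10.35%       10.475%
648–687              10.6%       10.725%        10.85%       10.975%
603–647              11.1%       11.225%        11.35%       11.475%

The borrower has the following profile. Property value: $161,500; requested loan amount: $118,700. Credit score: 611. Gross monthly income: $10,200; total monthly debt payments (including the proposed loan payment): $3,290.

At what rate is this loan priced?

11.35%

Credit score 611 ≥ 603; Debt-to-income = 3,290/10,200 = 32.3% — meets 36% limit
Loan-to-value = 118,700/161,500 = 73.5% — pass (85% max)
Credit 611 → row 603–647; LTV 73.5% → column 64.01–75%. Grid cell → 11.35%.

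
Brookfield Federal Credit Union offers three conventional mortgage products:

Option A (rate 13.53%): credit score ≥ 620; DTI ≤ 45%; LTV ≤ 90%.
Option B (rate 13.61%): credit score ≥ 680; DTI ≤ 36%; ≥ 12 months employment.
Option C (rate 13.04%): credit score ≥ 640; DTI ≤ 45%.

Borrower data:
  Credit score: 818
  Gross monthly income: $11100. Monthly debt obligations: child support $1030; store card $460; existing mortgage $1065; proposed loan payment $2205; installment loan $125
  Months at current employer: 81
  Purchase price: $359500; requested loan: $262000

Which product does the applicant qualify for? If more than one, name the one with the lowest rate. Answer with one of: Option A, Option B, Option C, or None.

Option C

Total debts = (1,030 + 460 + 1,065 + 2,205 + 125) = 4,885; DTI = 4,885/11,100 = 44%.
LTV = 262,000/359,500 = 72.9%.
Option A: score 818 ≥ 620; DTI 44% ≤ 45%; LTV 72.9% ≤ 90% → qualifies.
Option B: score 818 ≥ 680; DTI 44% > 36%; employment 81 ≥ 12 mo → does not qualify.
Option C: score 818 ≥ 640; DTI 44% ≤ 45% → qualifies.
Qualifying: Option A, Option C. Lowest rate is 13.04% → Option C.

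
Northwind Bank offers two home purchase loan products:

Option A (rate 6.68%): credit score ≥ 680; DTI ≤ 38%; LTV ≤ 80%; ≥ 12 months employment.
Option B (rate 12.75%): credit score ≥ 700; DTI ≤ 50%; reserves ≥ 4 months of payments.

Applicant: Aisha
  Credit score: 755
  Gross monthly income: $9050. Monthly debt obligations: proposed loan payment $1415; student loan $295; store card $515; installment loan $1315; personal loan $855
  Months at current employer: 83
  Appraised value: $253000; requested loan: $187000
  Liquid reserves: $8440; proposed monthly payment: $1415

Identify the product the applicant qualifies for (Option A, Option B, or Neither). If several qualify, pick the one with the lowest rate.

Total debts = (1,415 + 295 + 515 + 1,315 + 855) = 4,395; DTI = 4,395/9,050 = 48.6%.
LTV = 187,000/253,000 = 73.9%.
Reserves = 8,440/1,415 = 6.0 months.
Option A: score 755 ≥ 680; DTI 48.6% > 38%; LTV 73.9% ≤ 80%; employment 83 ≥ 12 mo → does not qualify.
Option B: score 755 ≥ 700; DTI 48.6% ≤ 50%; reserves 6.0 ≥ 4 mo → qualifies.

Option B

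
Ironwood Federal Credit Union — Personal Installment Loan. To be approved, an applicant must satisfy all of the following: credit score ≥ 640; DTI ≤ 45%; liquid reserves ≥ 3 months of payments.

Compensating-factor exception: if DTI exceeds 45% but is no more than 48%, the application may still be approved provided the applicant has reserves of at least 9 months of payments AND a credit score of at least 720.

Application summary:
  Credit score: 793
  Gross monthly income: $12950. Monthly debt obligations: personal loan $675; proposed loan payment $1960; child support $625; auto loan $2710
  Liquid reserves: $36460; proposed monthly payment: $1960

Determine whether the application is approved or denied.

Approved

Credit score 793 ≥ 640 (meets base)
Total debts = (675 + 1,960 + 625 + 2,710) = 5,970. DTI: 5,970 ÷ 12,950 = 46.1%, over the 45% base limit.
Liquid reserves cover 36,460/1,960 = 18.6 months — ≥ 3 required
46.1% falls in the override range (45%–48%), so the compensating-factor test applies.
Reserves 18.6 ≥ 9 months; credit score 793 ≥ 720.
Both override conditions satisfied; DTI exception granted.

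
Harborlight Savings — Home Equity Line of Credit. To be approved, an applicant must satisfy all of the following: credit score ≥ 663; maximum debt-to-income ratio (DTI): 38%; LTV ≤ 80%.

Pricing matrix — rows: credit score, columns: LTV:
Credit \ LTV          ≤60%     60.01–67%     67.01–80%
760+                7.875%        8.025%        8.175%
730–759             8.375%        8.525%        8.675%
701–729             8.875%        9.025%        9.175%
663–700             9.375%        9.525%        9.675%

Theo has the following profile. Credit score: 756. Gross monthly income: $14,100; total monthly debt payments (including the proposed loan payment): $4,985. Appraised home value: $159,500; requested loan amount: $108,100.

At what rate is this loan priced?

Credit score 756 ≥ 663; DTI = 4,985/14,100 = 35.4% ≤ 38%
Loan-to-value = 108,100/159,500 = 67.8% — pass (80% max)
Credit 756 → row 730–759; LTV 67.8% → column 67.01–80%. Grid cell → 8.675%.

8.675%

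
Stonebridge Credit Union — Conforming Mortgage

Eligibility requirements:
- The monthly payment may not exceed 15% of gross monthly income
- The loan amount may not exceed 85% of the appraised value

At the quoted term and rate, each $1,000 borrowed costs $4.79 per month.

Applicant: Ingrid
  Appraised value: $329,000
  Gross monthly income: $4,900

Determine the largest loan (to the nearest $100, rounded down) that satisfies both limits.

$153,400

Payment cap: 15% × $4,900 = $735/month.
At $4.79 per $1,000, that supports 735/4.79 × 1,000 ≈ $153,444 → $153,400.
LTV cap: 85% × $329,000 = $279,650 → $279,600.
Binding constraint: payment-to-income.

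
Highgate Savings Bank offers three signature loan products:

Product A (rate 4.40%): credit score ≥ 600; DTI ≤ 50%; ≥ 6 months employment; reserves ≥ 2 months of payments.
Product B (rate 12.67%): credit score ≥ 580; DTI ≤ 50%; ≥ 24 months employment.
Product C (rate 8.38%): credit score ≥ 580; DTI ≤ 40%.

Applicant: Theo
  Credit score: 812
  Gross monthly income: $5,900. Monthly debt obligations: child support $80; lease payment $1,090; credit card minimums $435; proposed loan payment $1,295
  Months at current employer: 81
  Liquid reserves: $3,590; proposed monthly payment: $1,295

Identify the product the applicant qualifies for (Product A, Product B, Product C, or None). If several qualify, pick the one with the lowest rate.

Total debts = (80 + 1,090 + 435 + 1,295) = 2,900; DTI = 2,900/5,900 = 49.2%.
Reserves = 3,590/1,295 = 2.8 months.
Product A: score 812 ≥ 600; DTI 49.2% ≤ 50%; employment 81 ≥ 6 mo; reserves 2.8 ≥ 2 mo → qualifies.
Product B: score 812 ≥ 580; DTI 49.2% ≤ 50%; employment 81 ≥ 24 mo → qualifies.
Product C: score 812 ≥ 580; DTI 49.2% > 40% → does not qualify.
Qualifying: Product A, Product B. Lowest rate is 4.40% → Product A.

Product A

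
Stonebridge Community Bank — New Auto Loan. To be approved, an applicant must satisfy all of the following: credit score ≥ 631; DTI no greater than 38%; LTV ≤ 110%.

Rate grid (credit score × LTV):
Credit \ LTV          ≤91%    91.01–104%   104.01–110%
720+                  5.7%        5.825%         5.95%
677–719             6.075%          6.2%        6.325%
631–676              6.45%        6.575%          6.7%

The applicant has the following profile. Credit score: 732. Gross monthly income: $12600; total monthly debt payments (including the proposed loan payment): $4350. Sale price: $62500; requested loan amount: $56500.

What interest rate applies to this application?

Credit score 732 ≥ 631; DTI = 4,350/12,600 = 34.5% ≤ 38%
LTV: 56,500 ÷ 62,500 = 90.4%, within 110% cap
Row: 732 falls in 720+. Column: 90.4% falls in ≤91%. Rate = 5.7%.

5.7%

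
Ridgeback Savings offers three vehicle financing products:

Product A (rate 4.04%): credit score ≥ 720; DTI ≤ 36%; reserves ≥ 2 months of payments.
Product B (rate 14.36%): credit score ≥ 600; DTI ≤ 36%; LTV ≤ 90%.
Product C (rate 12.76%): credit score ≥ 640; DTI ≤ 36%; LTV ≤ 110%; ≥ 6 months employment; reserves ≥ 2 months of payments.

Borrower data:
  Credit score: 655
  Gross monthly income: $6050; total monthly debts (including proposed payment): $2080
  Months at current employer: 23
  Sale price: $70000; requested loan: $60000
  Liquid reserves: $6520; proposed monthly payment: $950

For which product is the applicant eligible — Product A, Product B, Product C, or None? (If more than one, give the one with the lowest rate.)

DTI = 2,080/6,050 = 34.4%.
LTV = 60,000/70,000 = 85.7%.
Reserves = 6,520/950 = 6.9 months.
Product A: score 655 < 720; DTI 34.4% ≤ 36%; reserves 6.9 ≥ 2 mo → does not qualify.
Product B: score 655 ≥ 600; DTI 34.4% ≤ 36%; LTV 85.7% ≤ 90% → qualifies.
Product C: score 655 ≥ 640; DTI 34.4% ≤ 36%; LTV 85.7% ≤ 110%; employment 23 ≥ 6 mo; reserves 6.9 ≥ 2 mo → qualifies.
Qualifying: Product B, Product C. Lowest rate is 12.76% → Product C.

Product C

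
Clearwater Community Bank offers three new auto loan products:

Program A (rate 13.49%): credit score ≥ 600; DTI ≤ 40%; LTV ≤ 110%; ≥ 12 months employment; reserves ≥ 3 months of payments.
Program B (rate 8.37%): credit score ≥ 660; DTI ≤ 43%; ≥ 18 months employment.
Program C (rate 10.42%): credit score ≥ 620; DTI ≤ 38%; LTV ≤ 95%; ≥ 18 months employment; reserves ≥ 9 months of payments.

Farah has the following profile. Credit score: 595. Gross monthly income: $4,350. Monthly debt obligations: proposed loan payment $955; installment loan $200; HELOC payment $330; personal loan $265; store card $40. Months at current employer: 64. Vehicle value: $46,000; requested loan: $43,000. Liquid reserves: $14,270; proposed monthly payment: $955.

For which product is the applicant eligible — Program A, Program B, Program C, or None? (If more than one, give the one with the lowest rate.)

None

Total debts = (955 + 200 + 330 + 265 + 40) = 1,790; DTI = 1,790/4,350 = 41.1%.
LTV = 43,000/46,000 = 93.5%.
Reserves = 14,270/955 = 14.9 months.
Program A: score 595 < 600; DTI 41.1% > 40%; LTV 93.5% ≤ 110%; employment 64 ≥ 12 mo; reserves 14.9 ≥ 3 mo → does not qualify.
Program B: score 595 < 660; DTI 41.1% ≤ 43%; employment 64 ≥ 18 mo → does not qualify.
Program C: score 595 < 620; DTI 41.1% > 38%; LTV 93.5% ≤ 95%; employment 64 ≥ 18 mo; reserves 14.9 ≥ 9 mo → does not qualify.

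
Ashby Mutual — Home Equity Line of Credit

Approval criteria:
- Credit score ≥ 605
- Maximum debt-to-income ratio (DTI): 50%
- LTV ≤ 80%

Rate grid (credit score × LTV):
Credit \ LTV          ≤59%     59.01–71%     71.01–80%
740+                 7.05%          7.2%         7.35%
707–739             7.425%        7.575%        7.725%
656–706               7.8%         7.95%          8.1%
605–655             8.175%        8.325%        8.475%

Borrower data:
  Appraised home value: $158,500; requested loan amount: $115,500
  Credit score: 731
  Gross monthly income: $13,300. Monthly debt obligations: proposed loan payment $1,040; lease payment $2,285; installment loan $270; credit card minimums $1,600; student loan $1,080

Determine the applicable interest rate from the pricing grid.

Credit score 731 ≥ 605; Total monthly debts = (1,040 + 2,285 + 270 + 1,600 + 1,080) = 6,275. DTI: 6,275 ÷ 13,300 = 47.2%, within the 50% cap
LTV = 115,500/158,500 = 72.9% ≤ 80%
Row: 731 falls in 707–739. Column: 72.9% falls in 71.01–80%. Rate = 7.725%.

7.725%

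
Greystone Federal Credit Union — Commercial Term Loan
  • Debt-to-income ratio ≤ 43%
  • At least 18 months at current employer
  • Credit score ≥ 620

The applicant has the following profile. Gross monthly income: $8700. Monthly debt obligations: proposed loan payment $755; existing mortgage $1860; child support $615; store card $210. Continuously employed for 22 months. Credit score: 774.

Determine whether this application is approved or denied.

Total monthly debts = (755 + 1,860 + 615 + 210) = 3,440. DTI = 3,440/8,700 = 39.5% ≤ 43%
Employment 22 ≥ 18 months
Credit score 774 ≥ 620 (meets)
All criteria satisfied.

Approved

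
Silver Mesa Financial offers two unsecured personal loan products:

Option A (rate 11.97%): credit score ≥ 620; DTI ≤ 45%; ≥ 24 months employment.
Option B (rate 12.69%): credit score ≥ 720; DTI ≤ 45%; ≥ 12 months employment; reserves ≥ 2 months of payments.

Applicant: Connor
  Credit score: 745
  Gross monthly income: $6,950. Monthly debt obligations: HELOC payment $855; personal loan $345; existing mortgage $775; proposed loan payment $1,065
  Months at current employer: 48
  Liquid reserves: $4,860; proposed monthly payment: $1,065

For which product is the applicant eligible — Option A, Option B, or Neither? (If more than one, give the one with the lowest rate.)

Option A

Total debts = (855 + 345 + 775 + 1,065) = 3,040; DTI = 3,040/6,950 = 43.7%.
Reserves = 4,860/1,065 = 4.6 months.
Option A: score 745 ≥ 620; DTI 43.7% ≤ 45%; employment 48 ≥ 24 mo → qualifies.
Option B: score 745 ≥ 720; DTI 43.7% ≤ 45%; employment 48 ≥ 12 mo; reserves 4.6 ≥ 2 mo → qualifies.
Qualifying: Option A, Option B. Lowest rate is 11.97% → Option A.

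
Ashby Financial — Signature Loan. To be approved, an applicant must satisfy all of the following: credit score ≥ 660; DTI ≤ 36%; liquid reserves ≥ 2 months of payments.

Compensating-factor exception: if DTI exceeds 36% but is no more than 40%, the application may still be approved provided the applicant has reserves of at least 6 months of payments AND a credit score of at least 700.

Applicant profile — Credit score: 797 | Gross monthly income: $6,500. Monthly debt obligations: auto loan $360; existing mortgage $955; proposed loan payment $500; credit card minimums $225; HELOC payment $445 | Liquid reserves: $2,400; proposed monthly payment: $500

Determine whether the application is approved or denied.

Credit score 797 ≥ 660 (meets base)
Total debts = (360 + 955 + 500 + 225 + 445) = 2,485. DTI = 2,485/6,500 = 38.2% > 36% — standard DTI limit exceeded.
Reserves = 2,400/500 = 4.8 months ≥ 2
38.2% falls in the override range (36%–40%), so the compensating-factor test applies.
Override check — reserves: 4.8 mo (short of 6); score: 797 (ok).
Override conditions not both satisfied; exception does not apply.

Denied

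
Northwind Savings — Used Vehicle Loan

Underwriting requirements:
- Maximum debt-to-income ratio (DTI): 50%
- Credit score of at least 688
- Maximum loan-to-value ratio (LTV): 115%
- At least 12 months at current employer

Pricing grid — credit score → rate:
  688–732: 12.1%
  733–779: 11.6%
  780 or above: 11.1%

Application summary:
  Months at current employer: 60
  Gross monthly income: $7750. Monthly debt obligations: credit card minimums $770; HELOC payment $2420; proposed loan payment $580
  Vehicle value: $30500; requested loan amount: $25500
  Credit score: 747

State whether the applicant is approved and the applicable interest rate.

Approved at 11.6%

Credit score 747 ≥ 688 (meets minimum)
LTV = 25,500/30,500 = 83.6% ≤ 115%
Total monthly debts = (770 + 2,420 + 580) = 3,770. Debt-to-income = 3,770/7,750 = 48.6% — meets 50% limit
Employment 60 ≥ 12 months
All requirements met. Score 747 falls in the 733–779 tier → 11.6%.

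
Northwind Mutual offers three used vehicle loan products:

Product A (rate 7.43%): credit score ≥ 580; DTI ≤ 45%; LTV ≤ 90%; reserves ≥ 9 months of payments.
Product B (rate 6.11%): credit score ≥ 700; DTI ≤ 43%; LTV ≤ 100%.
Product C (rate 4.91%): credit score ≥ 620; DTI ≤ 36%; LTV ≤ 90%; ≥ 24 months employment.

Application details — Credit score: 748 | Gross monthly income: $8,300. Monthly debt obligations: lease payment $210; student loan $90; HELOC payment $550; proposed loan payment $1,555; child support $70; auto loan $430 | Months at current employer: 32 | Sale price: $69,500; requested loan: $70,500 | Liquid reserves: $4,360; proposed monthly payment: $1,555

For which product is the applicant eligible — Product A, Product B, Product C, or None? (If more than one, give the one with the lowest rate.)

None

Total debts = (210 + 90 + 550 + 1,555 + 70 + 430) = 2,905; DTI = 2,905/8,300 = 35%.
LTV = 70,500/69,500 = 101.4%.
Reserves = 4,360/1,555 = 2.8 months.
Product A: score 748 ≥ 580; DTI 35% ≤ 45%; LTV 101.4% > 90%; reserves 2.8 < 9 mo → does not qualify.
Product B: score 748 ≥ 700; DTI 35% ≤ 43%; LTV 101.4% > 100% → does not qualify.
Product C: score 748 ≥ 620; DTI 35% ≤ 36%; LTV 101.4% > 90%; employment 32 ≥ 24 mo → does not qualify.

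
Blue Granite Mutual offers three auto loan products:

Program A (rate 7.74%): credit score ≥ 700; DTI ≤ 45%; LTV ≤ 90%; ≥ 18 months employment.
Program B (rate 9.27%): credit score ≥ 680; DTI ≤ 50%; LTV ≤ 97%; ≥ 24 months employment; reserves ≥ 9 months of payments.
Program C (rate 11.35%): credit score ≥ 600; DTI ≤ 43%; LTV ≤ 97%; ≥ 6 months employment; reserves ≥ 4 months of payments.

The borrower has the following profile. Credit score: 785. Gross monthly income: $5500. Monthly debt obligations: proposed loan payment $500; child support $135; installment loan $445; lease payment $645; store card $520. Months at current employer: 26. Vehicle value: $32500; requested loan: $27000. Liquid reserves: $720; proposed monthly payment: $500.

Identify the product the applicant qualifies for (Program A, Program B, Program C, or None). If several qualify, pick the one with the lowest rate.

Program A

Total debts = (500 + 135 + 445 + 645 + 520) = 2,245; DTI = 2,245/5,500 = 40.8%.
LTV = 27,000/32,500 = 83.1%.
Reserves = 720/500 = 1.4 months.
Program A: score 785 ≥ 700; DTI 40.8% ≤ 45%; LTV 83.1% ≤ 90%; employment 26 ≥ 18 mo → qualifies.
Program B: score 785 ≥ 680; DTI 40.8% ≤ 50%; LTV 83.1% ≤ 97%; employment 26 ≥ 24 mo; reserves 1.4 < 9 mo → does not qualify.
Program C: score 785 ≥ 600; DTI 40.8% ≤ 43%; LTV 83.1% ≤ 97%; employment 26 ≥ 6 mo; reserves 1.4 < 4 mo → does not qualify.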